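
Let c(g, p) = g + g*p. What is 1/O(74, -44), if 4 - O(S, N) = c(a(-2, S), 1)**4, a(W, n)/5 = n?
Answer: -1/299865759996 ≈ -3.3348e-12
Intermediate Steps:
a(W, n) = 5*n
O(S, N) = 4 - 10000*S**4 (O(S, N) = 4 - ((5*S)*(1 + 1))**4 = 4 - ((5*S)*2)**4 = 4 - (10*S)**4 = 4 - 10000*S**4)
1/O(74, -44) = 1/(4 - 10000*74**4) = 1/(4 - 10000*29986576) = 1/(4 - 299865760000) = 1/(-299865759996) = -1/299865759996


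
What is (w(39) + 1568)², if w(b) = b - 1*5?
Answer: 2566404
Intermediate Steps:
w(b) = -5 + b (w(b) = b - 5 = -5 + b)
(w(39) + 1568)² = ((-5 + 39) + 1568)² = (34 + 1568)² = 1602² = 2566404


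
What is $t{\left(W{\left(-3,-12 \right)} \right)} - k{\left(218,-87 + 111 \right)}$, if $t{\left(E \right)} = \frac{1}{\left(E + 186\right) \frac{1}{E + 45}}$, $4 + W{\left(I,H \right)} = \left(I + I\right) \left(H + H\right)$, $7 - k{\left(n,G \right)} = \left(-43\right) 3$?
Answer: $- \frac{44151}{326} \approx -135.43$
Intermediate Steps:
$k{\left(n,G \right)} = 136$ ($k{\left(n,G \right)} = 7 - \left(-43\right) 3 = 7 - -129 = 7 + 129 = 136$)
$W{\left(I,H \right)} = -4 + 4 H I$ ($W{\left(I,H \right)} = -4 + \left(I + I\right) \left(H + H\right) = -4 + 2 I 2 H = -4 + 4 H I$)
$t{\left(E \right)} = \frac{45 + E}{186 + E}$ ($t{\left(E \right)} = \frac{1}{\left(186 + E\right) \frac{1}{45 + E}} = \frac{1}{\frac{1}{45 + E} \left(186 + E\right)} = \frac{45 + E}{186 + E}$)
$t{\left(W{\left(-3,-12 \right)} \right)} - k{\left(218,-87 + 111 \right)} = \frac{45 - \left(4 + 48 \left(-3\right)\right)}{186 - \left(4 + 48 \left(-3\right)\right)} - 136 = \frac{45 + \left(-4 + 144\right)}{186 + \left(-4 + 144\right)} - 136 = \frac{45 + 140}{186 + 140} - 136 = \frac{1}{326} \cdot 185 - 136 = \frac{185}{326} - 136 = - \frac{44151}{326}$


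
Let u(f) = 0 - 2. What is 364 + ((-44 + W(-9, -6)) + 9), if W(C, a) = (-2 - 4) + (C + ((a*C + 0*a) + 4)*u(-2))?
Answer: 198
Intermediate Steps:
u(f) = -2
W(C, a) = -14 + C - 2*C*a (W(C, a) = (-2 - 4) + (C + ((a*C + 0*a) + 4)*(-2)) = -6 + (C + ((C*a + 0) + 4)*(-2)) = -6 + (C + (C*a + 4)*(-2)) = -6 + (C + (4 + C*a)*(-2)) = -6 + (C + (-8 - 2*C*a)) = -6 + (-8 + C - 2*C*a) = -14 + C - 2*C*a)
364 + ((-44 + W(-9, -6)) + 9) = 364 + ((-44 + (-14 - 9 - 2*(-9)*(-6))) + 9) = 364 + ((-44 + (-14 - 9 - 108)) + 9) = 364 + ((-44 - 131) + 9) = 364 + (-175 + 9) = 364 - 166 = 198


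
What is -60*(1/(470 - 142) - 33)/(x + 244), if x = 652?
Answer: 162345/73472 ≈ 2.2096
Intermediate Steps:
-60*(1/(470 - 142) - 33)/(x + 244) = -60*(1/(470 - 142) - 33)/(652 + 244) = -60*(1/328 - 33)/896 = -(-162345)/(82*896) = -60*(-10823/293888) = 162345/73472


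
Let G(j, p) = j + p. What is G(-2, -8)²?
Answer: 100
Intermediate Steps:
G(-2, -8)² = (-2 - 8)² = (-10)² = 100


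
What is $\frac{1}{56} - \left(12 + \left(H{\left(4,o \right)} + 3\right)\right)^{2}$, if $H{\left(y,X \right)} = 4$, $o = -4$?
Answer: $- \frac{20215}{56} \approx -360.98$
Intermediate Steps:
$\frac{1}{56} - \left(12 + \left(H{\left(4,o \right)} + 3\right)\right)^{2} = \frac{1}{56} - \left(12 + \left(4 + 3\right)\right)^{2} = \frac{1}{56} - \left(12 + 7\right)^{2} = \frac{1}{56} - 19^{2} = \frac{1}{56} - 361 = - \frac{20215}{56}$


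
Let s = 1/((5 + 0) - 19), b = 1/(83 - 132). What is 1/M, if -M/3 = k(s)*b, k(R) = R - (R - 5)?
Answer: 49/15 ≈ 3.2667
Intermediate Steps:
b = -1/49 (b = 1/(-49) = -1/49 ≈ -0.020408)
s = -1/14 (s = 1/(5 - 19) = 1/(-14) = -1/14 ≈ -0.071429)
k(R) = 5 (k(R) = R - (-5 + R) = R + (5 - R) = 5)
M = 15/49 (M = -15*(-1)/49 = -3*(-5/49) = 15/49 ≈ 0.30612)
1/M = 1/(15/49) = 49/15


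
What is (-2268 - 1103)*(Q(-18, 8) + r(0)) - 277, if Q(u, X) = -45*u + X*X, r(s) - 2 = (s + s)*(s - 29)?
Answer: -2953273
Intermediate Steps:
r(s) = 2 + 2*s*(-29 + s) (r(s) = 2 + (s + s)*(s - 29) = 2 + (2*s)*(-29 + s) = 2 + 2*s*(-29 + s))
Q(u, X) = X² - 45*u (Q(u, X) = -45*u + X² = X² - 45*u)
(-2268 - 1103)*(Q(-18, 8) + r(0)) - 277 = (-2268 - 1103)*((8² - 45*(-18)) + (2 - 58*0 + 2*0²)) - 277 = -3371*((64 + 810) + (2 + 0 + 2*0)) - 277 = -3371*(874 + (2 + 0 + 0)) - 277 = -3371*(874 + 2) - 277 = -3371*876 - 277 = -2952996 - 277 = -2953273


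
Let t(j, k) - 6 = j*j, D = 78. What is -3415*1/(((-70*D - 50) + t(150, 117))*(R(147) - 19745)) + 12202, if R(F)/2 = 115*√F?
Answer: 3169581746503575/259759198804 + 15709*√3/18554228486 ≈ 12202.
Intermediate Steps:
t(j, k) = 6 + j² (t(j, k) = 6 + j*j = 6 + j²)
R(F) = 230*√F (R(F) = 2*(115*√F) = 230*√F)
-3415*1/(((-70*D - 50) + t(150, 117))*(R(147) - 19745)) + 12202 = -3415*1/((230*√147 - 19745)*((-70*78 - 50) + (6 + 150²))) + 12202 = -3415*1/((230*(7*√3) - 19745)*((-5460 - 50) + (6 + 22500))) + 12202 = -3415*1/((-5510 + 22506)*(1610*√3 - 19745)) + 12202 = -3415*1/(16996*(-19745 + 1610*√3)) + 12202 = -3415/(-335586020 + 27363560*√3) + 12202 = 12202 - 3415/(-335586020 + 27363560*√3)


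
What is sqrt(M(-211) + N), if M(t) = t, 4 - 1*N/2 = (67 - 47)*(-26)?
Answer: 3*sqrt(93) ≈ 28.931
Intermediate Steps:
N = 1048 (N = 8 - 2*(67 - 47)*(-26) = 8 - 40*(-26) = 8 - 2*(-520) = 8 + 1040 = 1048)
sqrt(M(-211) + N) = sqrt(-211 + 1048) = sqrt(837) = 3*sqrt(93)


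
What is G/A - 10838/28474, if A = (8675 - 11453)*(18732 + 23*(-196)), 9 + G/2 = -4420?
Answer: -107000864311/281282345232 ≈ -0.38040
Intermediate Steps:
G = -8858 (G = -18 + 2*(-4420) = -18 - 8840 = -8858)
A = -39514272 (A = -2778*(18732 - 4508) = -2778*14224 = -39514272)
G/A - 10838/28474 = -8858/(-39514272) - 10838/28474 = -8858*(-1/39514272) - 10838*1/28474 = 4429/19757136 - 5419/14237 = -107000864311/281282345232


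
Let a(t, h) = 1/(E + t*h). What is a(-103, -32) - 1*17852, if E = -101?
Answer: -57037139/3195 ≈ -17852.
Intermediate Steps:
a(t, h) = 1/(-101 + h*t) (a(t, h) = 1/(-101 + t*h) = 1/(-101 + h*t))
a(-103, -32) - 1*17852 = 1/(-101 - 32*(-103)) - 1*17852 = 1/(-101 + 3296) - 17852 = 1/3195 - 17852 = -57037139/3195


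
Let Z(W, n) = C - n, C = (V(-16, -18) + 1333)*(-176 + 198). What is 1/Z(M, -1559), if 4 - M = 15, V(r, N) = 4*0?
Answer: 1/30885 ≈ 3.2378e-5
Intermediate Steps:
V(r, N) = 0
M = -11 (M = 4 - 1*15 = 4 - 15 = -11)
C = 29326 (C = (0 + 1333)*(-176 + 198) = 1333*22 = 29326)
Z(W, n) = 29326 - n
1/Z(M, -1559) = 1/(29326 - 1*(-1559)) = 1/(29326 + 1559) = 1/30885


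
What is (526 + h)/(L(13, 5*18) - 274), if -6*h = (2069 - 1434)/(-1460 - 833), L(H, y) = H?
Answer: -7237343/3590838 ≈ -2.0155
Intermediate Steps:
h = 635/13758 (h = -(2069 - 1434)/(6*(-1460 - 833)) = -635/(6*(-2293)) = -635*(-1)/(6*2293) = -1/6*(-635/2293) = 635/13758 ≈ 0.046155)
(526 + h)/(L(13, 5*18) - 274) = (526 + 635/13758)/(13 - 274) = (7237343/13758)/(-261) = (7237343/13758)*(-1/261) = -7237343/3590838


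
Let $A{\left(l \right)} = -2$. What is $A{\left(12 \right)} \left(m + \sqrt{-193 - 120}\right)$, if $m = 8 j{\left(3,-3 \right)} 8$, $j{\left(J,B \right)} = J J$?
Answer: $-1152 - 2 i \sqrt{313} \approx -1152.0 - 35.384 i$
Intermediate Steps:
$j{\left(J,B \right)} = J^{2}$
$m = 576$ ($m = 8 \cdot 3^{2} \cdot 8 = 8 \cdot 9 \cdot 8 = 72 \cdot 8 = 576$)
$A{\left(12 \right)} \left(m + \sqrt{-193 - 120}\right) = - 2 \left(576 + \sqrt{-193 - 120}\right) = - 2 \left(576 + \sqrt{-313}\right) = - 2 \left(576 + i \sqrt{313}\right) = -1152 - 2 i \sqrt{313}$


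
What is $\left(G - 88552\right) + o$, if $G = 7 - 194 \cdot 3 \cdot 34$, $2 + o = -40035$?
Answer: $-148370$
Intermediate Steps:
$o = -40037$ ($o = -2 - 40035 = -40037$)
$G = -19781$ ($G = 7 - 19788 = -19781$)
$\left(G - 88552\right) + o = \left(-19781 - 88552\right) - 40037 = -108333 - 40037 = -148370$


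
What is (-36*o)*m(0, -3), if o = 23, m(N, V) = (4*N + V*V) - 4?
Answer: -4140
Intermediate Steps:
m(N, V) = -4 + V² + 4*N (m(N, V) = (4*N + V²) - 4 = (V² + 4*N) - 4 = -4 + V² + 4*N)
(-36*o)*m(0, -3) = (-36*23)*(-4 + (-3)² + 4*0) = -828*(-4 + 9 + 0) = -828*5 = -4140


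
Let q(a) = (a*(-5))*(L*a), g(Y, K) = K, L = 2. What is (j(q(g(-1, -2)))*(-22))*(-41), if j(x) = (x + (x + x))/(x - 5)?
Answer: 7216/3 ≈ 2405.3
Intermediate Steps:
q(a) = -10*a² (q(a) = (a*(-5))*(2*a) = (-5*a)*(2*a) = -10*a²)
j(x) = 3*x/(-5 + x) (j(x) = (x + 2*x)/(-5 + x) = (3*x)/(-5 + x) = 3*x/(-5 + x))
(j(q(g(-1, -2)))*(-22))*(-41) = ((3*(-10*(-2)²)/(-5 - 10*(-2)²))*(-22))*(-41) = ((3*(-10*4)/(-5 - 10*4))*(-22))*(-41) = ((3*(-40)/(-5 - 40))*(-22))*(-41) = ((3*(-40)/(-45))*(-22))*(-41) = ((3*(-40)*(-1/45))*(-22))*(-41) = ((8/3)*(-22))*(-41) = -176/3*(-41) = 7216/3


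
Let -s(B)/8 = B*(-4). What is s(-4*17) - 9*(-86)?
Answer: -1402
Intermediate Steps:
s(B) = 32*B (s(B) = -8*B*(-4) = -(-32)*B = 32*B)
s(-4*17) - 9*(-86) = 32*(-4*17) - 9*(-86) = 32*(-68) - 1*(-774) = -2176 + 774 = -1402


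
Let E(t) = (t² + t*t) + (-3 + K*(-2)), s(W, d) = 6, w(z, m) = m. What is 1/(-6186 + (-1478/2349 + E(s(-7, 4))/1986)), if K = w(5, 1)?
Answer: -1555038/9620391043 ≈ -0.00016164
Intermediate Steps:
K = 1
E(t) = -5 + 2*t² (E(t) = (t² + t*t) + (-3 + 1*(-2)) = (t² + t²) + (-3 - 2) = 2*t² - 5 = -5 + 2*t²)
1/(-6186 + (-1478/2349 + E(s(-7, 4))/1986)) = 1/(-6186 + (-1478/2349 + (-5 + 2*6²)/1986)) = 1/(-6186 + (-1478*1/2349 + (-5 + 2*36)*(1/1986))) = 1/(-6186 + (-1478/2349 + (-5 + 72)*(1/1986))) = 1/(-6186 + (-1478/2349 + 67*(1/1986))) = 1/(-6186 + (-1478/2349 + 67/1986)) = 1/(-6186 - 925975/1555038) = 1/(-9620391043/1555038) = -1555038/9620391043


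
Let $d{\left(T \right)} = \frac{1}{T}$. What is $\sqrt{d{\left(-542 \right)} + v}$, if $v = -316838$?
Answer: $\frac{i \sqrt{93075598774}}{542} \approx 562.88 i$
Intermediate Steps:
$\sqrt{d{\left(-542 \right)} + v} = \sqrt{\frac{1}{-542} - 316838} = \sqrt{- \frac{1}{542} - 316838} = \sqrt{- \frac{171726197}{542}} = \frac{i \sqrt{93075598774}}{542}$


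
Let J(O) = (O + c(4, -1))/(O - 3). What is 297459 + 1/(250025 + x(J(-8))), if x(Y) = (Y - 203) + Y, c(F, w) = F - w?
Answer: 817431610043/2748048 ≈ 2.9746e+5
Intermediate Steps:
J(O) = (5 + O)/(-3 + O) (J(O) = (O + (4 - 1*(-1)))/(O - 3) = (O + (4 + 1))/(-3 + O) = (O + 5)/(-3 + O) = (5 + O)/(-3 + O))
x(Y) = -203 + 2*Y (x(Y) = (-203 + Y) + Y = -203 + 2*Y)
297459 + 1/(250025 + x(J(-8))) = 297459 + 1/(250025 + (-203 + 2*((5 - 8)/(-3 - 8)))) = 297459 + 1/(250025 + (-203 + 2*(-3/(-11)))) = 297459 + 1/(250025 + (-203 + 2*(-1/11*(-3)))) = 297459 + 1/(250025 + (-203 + 2*(3/11))) = 297459 + 1/(250025 + (-203 + 6/11)) = 297459 + 1/(250025 - 2227/11) = 297459 + 1/(2748048/11) = 297459 + 11/2748048 = 817431610043/2748048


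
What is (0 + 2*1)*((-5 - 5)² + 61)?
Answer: 322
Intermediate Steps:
(0 + 2*1)*((-5 - 5)² + 61) = (0 + 2)*((-10)² + 61) = 2*(100 + 61) = 2*161 = 322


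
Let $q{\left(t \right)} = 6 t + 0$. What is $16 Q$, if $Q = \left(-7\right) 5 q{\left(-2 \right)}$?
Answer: $6720$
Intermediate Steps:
$q{\left(t \right)} = 6 t$
$Q = 420$ ($Q = \left(-7\right) 5 \cdot 6 \left(-2\right) = \left(-35\right) \left(-12\right) = 420$)
$16 Q = 16 \cdot 420 = 6720$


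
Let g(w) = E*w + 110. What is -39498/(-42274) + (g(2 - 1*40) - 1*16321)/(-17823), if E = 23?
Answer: 237704024/125574917 ≈ 1.8929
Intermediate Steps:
g(w) = 110 + 23*w (g(w) = 23*w + 110 = 110 + 23*w)
-39498/(-42274) + (g(2 - 1*40) - 1*16321)/(-17823) = -39498/(-42274) + ((110 + 23*(2 - 1*40)) - 1*16321)/(-17823) = -39498*(-1/42274) + ((110 + 23*(2 - 40)) - 16321)*(-1/17823) = 19749/21137 + ((110 + 23*(-38)) - 16321)*(-1/17823) = 19749/21137 + ((110 - 874) - 16321)*(-1/17823) = 19749/21137 + (-764 - 16321)*(-1/17823) = 19749/21137 - 17085*(-1/17823) = 19749/21137 + 5695/5941 = 237704024/125574917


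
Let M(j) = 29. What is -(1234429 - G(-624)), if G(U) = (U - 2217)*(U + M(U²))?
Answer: 455966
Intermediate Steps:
G(U) = (-2217 + U)*(29 + U) (G(U) = (U - 2217)*(U + 29) = (-2217 + U)*(29 + U))
-(1234429 - G(-624)) = -(1234429 - (-64293 + (-624)² - 2188*(-624))) = -(1234429 - (-64293 + 389376 + 1365312)) = -(1234429 - 1*1690395) = -(1234429 - 1690395) = -1*(-455966) = 455966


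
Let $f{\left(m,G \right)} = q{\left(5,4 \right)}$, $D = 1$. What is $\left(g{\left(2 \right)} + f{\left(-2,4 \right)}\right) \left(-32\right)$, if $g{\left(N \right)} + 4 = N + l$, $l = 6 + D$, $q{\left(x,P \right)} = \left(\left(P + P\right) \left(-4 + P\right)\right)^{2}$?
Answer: $-160$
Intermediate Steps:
$q{\left(x,P \right)} = 4 P^{2} \left(-4 + P\right)^{2}$ ($q{\left(x,P \right)} = \left(2 P \left(-4 + P\right)\right)^{2} = 4 P^{2} \left(-4 + P\right)^{2}$)
$f{\left(m,G \right)} = 0$ ($f{\left(m,G \right)} = 4 \cdot 4^{2} \left(-4 + 4\right)^{2} = 4 \cdot 16 \cdot 0^{2} = 4 \cdot 16 \cdot 0 = 0$)
$l = 7$ ($l = 6 + 1 = 7$)
$g{\left(N \right)} = 3 + N$ ($g{\left(N \right)} = -4 + \left(N + 7\right) = -4 + \left(7 + N\right) = 3 + N$)
$\left(g{\left(2 \right)} + f{\left(-2,4 \right)}\right) \left(-32\right) = \left(\left(3 + 2\right) + 0\right) \left(-32\right) = \left(5 + 0\right) \left(-32\right) = 5 \left(-32\right) = -160$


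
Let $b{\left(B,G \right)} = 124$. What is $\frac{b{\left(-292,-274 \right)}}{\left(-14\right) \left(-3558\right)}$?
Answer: $\frac{31}{12453} \approx 0.0024894$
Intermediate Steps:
$\frac{b{\left(-292,-274 \right)}}{\left(-14\right) \left(-3558\right)} = \frac{124}{\left(-14\right) \left(-3558\right)} = \frac{124}{49812} = 124 \cdot \frac{1}{49812} = \frac{31}{12453}$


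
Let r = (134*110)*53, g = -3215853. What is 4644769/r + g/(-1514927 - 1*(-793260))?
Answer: 5864265190583/563780693740 ≈ 10.402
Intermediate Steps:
r = 781220 (r = 14740*53 = 781220)
4644769/r + g/(-1514927 - 1*(-793260)) = 4644769/781220 - 3215853/(-1514927 - 1*(-793260)) = 4644769*(1/781220) - 3215853/(-1514927 + 793260) = 4644769/781220 - 3215853/(-721667) = 4644769/781220 - 3215853*(-1/721667) = 4644769/781220 + 3215853/721667 = 5864265190583/563780693740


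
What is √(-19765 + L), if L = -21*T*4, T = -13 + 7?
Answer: I*√19261 ≈ 138.78*I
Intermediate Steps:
T = -6
L = 504 (L = -21*(-6)*4 = 126*4 = 504)
√(-19765 + L) = √(-19765 + 504) = √(-19261) = I*√19261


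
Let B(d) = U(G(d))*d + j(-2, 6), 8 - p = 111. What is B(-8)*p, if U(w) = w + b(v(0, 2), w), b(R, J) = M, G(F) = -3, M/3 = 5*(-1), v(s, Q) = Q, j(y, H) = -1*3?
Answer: -14523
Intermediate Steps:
j(y, H) = -3
M = -15 (M = 3*(5*(-1)) = 3*(-5) = -15)
p = -103 (p = 8 - 1*111 = 8 - 111 = -103)
b(R, J) = -15
U(w) = -15 + w (U(w) = w - 15 = -15 + w)
B(d) = -3 - 18*d (B(d) = (-15 - 3)*d - 3 = -18*d - 3 = -3 - 18*d)
B(-8)*p = (-3 - 18*(-8))*(-103) = (-3 + 144)*(-103) = 141*(-103) = -14523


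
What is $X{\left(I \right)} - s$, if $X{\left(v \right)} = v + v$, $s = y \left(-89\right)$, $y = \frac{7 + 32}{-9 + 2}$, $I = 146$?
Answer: $- \frac{1427}{7} \approx -203.86$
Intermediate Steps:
$y = - \frac{39}{7}$ ($y = \frac{39}{-7} = 39 \left(- \frac{1}{7}\right) = - \frac{39}{7} \approx -5.5714$)
$s = \frac{3471}{7}$ ($s = \left(- \frac{39}{7}\right) \left(-89\right) = \frac{3471}{7} \approx 495.86$)
$X{\left(v \right)} = 2 v$
$X{\left(I \right)} - s = 2 \cdot 146 - \frac{3471}{7} = 292 - \frac{3471}{7} = - \frac{1427}{7}$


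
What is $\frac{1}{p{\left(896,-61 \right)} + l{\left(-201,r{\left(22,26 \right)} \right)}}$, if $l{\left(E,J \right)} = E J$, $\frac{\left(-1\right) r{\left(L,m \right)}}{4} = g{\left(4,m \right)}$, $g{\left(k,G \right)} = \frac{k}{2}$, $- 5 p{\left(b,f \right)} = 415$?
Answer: $\frac{1}{1525} \approx 0.00065574$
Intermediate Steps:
$p{\left(b,f \right)} = -83$ ($p{\left(b,f \right)} = \left(- \frac{1}{5}\right) 415 = -83$)
$g{\left(k,G \right)} = \frac{k}{2}$ ($g{\left(k,G \right)} = k \frac{1}{2} = \frac{k}{2}$)
$r{\left(L,m \right)} = -8$ ($r{\left(L,m \right)} = - 4 \cdot \frac{1}{2} \cdot 4 = \left(-4\right) 2 = -8$)
$\frac{1}{p{\left(896,-61 \right)} + l{\left(-201,r{\left(22,26 \right)} \right)}} = \frac{1}{-83 - -1608} = \frac{1}{-83 + 1608} = \frac{1}{1525}$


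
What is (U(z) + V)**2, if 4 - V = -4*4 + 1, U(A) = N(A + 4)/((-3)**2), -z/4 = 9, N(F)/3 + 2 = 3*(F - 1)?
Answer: 1936/9 ≈ 215.11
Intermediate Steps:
N(F) = -15 + 9*F (N(F) = -6 + 3*(3*(F - 1)) = -6 + 3*(3*(-1 + F)) = -6 + 3*(-3 + 3*F) = -6 + (-9 + 9*F) = -15 + 9*F)
z = -36 (z = -4*9 = -36)
U(A) = 7/3 + A (U(A) = (-15 + 9*(A + 4))/((-3)**2) = (-15 + 9*(4 + A))/9 = (-15 + (36 + 9*A))*(1/9) = (21 + 9*A)*(1/9) = 7/3 + A)
V = 19 (V = 4 - (-4*4 + 1) = 4 - (-16 + 1) = 4 - 1*(-15) = 4 + 15 = 19)
(U(z) + V)**2 = ((7/3 - 36) + 19)**2 = (-101/3 + 19)**2 = (-44/3)**2 = 1936/9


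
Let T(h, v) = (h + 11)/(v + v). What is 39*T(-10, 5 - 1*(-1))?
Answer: 13/4 ≈ 3.2500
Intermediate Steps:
T(h, v) = (11 + h)/(2*v) (T(h, v) = (11 + h)/((2*v)) = (11 + h)*(1/(2*v)) = (11 + h)/(2*v))
39*T(-10, 5 - 1*(-1)) = 39*((11 - 10)/(2*(5 - 1*(-1)))) = 39*((½)*1/(5 + 1)) = 39*((½)*1/6) = 39*((½)*(⅙)*1) = 39*(1/12) = 13/4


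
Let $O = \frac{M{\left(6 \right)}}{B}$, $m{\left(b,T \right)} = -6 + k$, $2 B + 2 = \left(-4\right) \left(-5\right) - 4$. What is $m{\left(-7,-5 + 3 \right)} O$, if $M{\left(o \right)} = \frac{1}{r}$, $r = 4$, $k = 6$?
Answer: $0$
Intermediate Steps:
$B = 7$ ($B = -1 + \frac{\left(-4\right) \left(-5\right) - 4}{2} = -1 + \frac{20 - 4}{2} = -1 + \frac{1}{2} \cdot 16 = -1 + 8 = 7$)
$m{\left(b,T \right)} = 0$ ($m{\left(b,T \right)} = -6 + 6 = 0$)
$M{\left(o \right)} = \frac{1}{4}$
$O = \frac{1}{28}$ ($O = \frac{1}{4 \cdot 7} = \frac{1}{4} \cdot \frac{1}{7} = \frac{1}{28} \approx 0.035714$)
$m{\left(-7,-5 + 3 \right)} O = 0 \cdot \frac{1}{28} = 0$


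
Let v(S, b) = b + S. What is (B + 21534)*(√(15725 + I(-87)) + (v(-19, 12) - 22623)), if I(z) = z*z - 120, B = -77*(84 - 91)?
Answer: -499511990 + 22073*√23174 ≈ -4.9615e+8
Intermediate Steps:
v(S, b) = S + b
B = 539 (B = -77*(-7) = 539)
I(z) = -120 + z² (I(z) = z² - 120 = -120 + z²)
(B + 21534)*(√(15725 + I(-87)) + (v(-19, 12) - 22623)) = (539 + 21534)*(√(15725 + (-120 + (-87)²)) + ((-19 + 12) - 22623)) = 22073*(√(15725 + (-120 + 7569)) + (-7 - 22623)) = 22073*(√(15725 + 7449) - 22630) = 22073*(√23174 - 22630) = 22073*(-22630 + √23174) = -499511990 + 22073*√23174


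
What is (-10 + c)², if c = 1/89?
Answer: 790321/7921 ≈ 99.775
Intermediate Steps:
c = 1/89 ≈ 0.011236
(-10 + c)² = (-10 + 1/89)² = (-889/89)² = 790321/7921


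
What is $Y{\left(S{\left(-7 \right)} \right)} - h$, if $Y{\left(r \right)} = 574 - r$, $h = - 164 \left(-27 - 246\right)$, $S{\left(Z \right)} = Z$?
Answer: $-44191$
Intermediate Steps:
$h = 44772$ ($h = \left(-164\right) \left(-273\right) = 44772$)
$Y{\left(S{\left(-7 \right)} \right)} - h = \left(574 - -7\right) - 44772 = \left(574 + 7\right) - 44772 = 581 - 44772 = -44191$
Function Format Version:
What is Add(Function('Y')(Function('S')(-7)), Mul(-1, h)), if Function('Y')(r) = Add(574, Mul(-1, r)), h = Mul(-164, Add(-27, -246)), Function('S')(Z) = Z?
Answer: -44191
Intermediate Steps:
h = 44772 (h = Mul(-164, -273) = 44772)
Add(Function('Y')(Function('S')(-7)), Mul(-1, h)) = Add(Add(574, Mul(-1, -7)), Mul(-1, 44772)) = Add(Add(574, 7), -44772) = Add(581, -44772) = -44191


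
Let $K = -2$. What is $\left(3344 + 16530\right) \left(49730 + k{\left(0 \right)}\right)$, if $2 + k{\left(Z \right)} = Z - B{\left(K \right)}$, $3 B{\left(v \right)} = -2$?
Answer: $\frac{2964922564}{3} \approx 9.8831 \cdot 10^{8}$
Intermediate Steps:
$B{\left(v \right)} = - \frac{2}{3}$ ($B{\left(v \right)} = \frac{1}{3} \left(-2\right) = - \frac{2}{3}$)
$k{\left(Z \right)} = - \frac{4}{3} + Z$ ($k{\left(Z \right)} = -2 + \left(Z - - \frac{2}{3}\right) = -2 + \left(Z + \frac{2}{3}\right) = -2 + \left(\frac{2}{3} + Z\right) = - \frac{4}{3} + Z$)
$\left(3344 + 16530\right) \left(49730 + k{\left(0 \right)}\right) = \left(3344 + 16530\right) \left(49730 + \left(- \frac{4}{3} + 0\right)\right) = 19874 \left(49730 - \frac{4}{3}\right) = 19874 \cdot \frac{149186}{3} = \frac{2964922564}{3}$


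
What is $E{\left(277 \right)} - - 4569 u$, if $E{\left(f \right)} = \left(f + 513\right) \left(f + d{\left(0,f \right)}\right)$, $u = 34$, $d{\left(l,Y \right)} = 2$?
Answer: $375756$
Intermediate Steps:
$E{\left(f \right)} = \left(2 + f\right) \left(513 + f\right)$ ($E{\left(f \right)} = \left(f + 513\right) \left(f + 2\right) = \left(513 + f\right) \left(2 + f\right) = \left(2 + f\right) \left(513 + f\right)$)
$E{\left(277 \right)} - - 4569 u = \left(1026 + 277^{2} + 515 \cdot 277\right) - \left(-4569\right) 34 = \left(1026 + 76729 + 142655\right) - -155346 = 220410 + 155346 = 375756$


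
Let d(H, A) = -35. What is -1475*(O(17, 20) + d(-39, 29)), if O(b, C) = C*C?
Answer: -538375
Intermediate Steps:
O(b, C) = C**2
-1475*(O(17, 20) + d(-39, 29)) = -1475*(20**2 - 35) = -1475*(400 - 35) = -1475*365 = -538375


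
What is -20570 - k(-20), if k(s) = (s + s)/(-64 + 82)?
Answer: -185110/9 ≈ -20568.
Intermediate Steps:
k(s) = s/9 (k(s) = (2*s)/18 = (2*s)*(1/18) = s/9)
-20570 - k(-20) = -20570 - (-20)/9 = -20570 - 1*(-20/9) = -20570 + 20/9 = -185110/9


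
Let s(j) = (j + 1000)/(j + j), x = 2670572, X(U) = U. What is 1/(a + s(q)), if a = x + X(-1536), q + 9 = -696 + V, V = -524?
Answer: 2458/6560490717 ≈ 3.7467e-7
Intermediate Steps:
q = -1229 (q = -9 + (-696 - 524) = -9 - 1220 = -1229)
s(j) = (1000 + j)/(2*j) (s(j) = (1000 + j)/((2*j)) = (1000 + j)*(1/(2*j)) = (1000 + j)/(2*j))
a = 2669036 (a = 2670572 - 1536 = 2669036)
1/(a + s(q)) = 1/(2669036 + (½)*(1000 - 1229)/(-1229)) = 1/(2669036 + (½)*(-1/1229)*(-229)) = 1/(2669036 + 229/2458) = 1/(6560490717/2458) = 2458/6560490717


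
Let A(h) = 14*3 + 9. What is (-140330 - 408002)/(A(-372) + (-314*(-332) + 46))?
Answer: -548332/104345 ≈ -5.2550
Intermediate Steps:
A(h) = 51 (A(h) = 42 + 9 = 51)
(-140330 - 408002)/(A(-372) + (-314*(-332) + 46)) = (-140330 - 408002)/(51 + (-314*(-332) + 46)) = -548332/(51 + (104248 + 46)) = -548332/(51 + 104294) = -548332/104345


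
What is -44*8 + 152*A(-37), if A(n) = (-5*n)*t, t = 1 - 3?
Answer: -56592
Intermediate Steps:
t = -2
A(n) = 10*n (A(n) = -5*n*(-2) = 10*n)
-44*8 + 152*A(-37) = -44*8 + 152*(10*(-37)) = -352 + 152*(-370) = -352 - 56240 = -56592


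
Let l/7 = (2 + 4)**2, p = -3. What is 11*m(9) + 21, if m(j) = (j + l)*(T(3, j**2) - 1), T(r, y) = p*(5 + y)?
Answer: -743568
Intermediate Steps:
l = 252 (l = 7*(2 + 4)**2 = 7*6**2 = 7*36 = 252)
T(r, y) = -15 - 3*y (T(r, y) = -3*(5 + y) = -15 - 3*y)
m(j) = (-16 - 3*j**2)*(252 + j) (m(j) = (j + 252)*((-15 - 3*j**2) - 1) = (252 + j)*(-16 - 3*j**2) = (-16 - 3*j**2)*(252 + j))
11*m(9) + 21 = 11*(-4032 - 756*9**2 - 16*9 - 3*9**3) + 21 = 11*(-4032 - 756*81 - 144 - 3*729) + 21 = 11*(-4032 - 61236 - 144 - 2187) + 21 = 11*(-67599) + 21 = -743589 + 21 = -743568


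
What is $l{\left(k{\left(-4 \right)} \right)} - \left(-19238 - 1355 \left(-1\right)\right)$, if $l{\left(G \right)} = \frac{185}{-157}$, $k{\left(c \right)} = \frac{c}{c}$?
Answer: $\frac{2807446}{157} \approx 17882.0$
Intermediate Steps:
$k{\left(c \right)} = 1$
$l{\left(G \right)} = - \frac{185}{157}$ ($l{\left(G \right)} = 185 \left(- \frac{1}{157}\right) = - \frac{185}{157}$)
$l{\left(k{\left(-4 \right)} \right)} - \left(-19238 - 1355 \left(-1\right)\right) = - \frac{185}{157} - \left(-19238 - 1355 \left(-1\right)\right) = - \frac{185}{157} - \left(-19238 - -1355\right) = - \frac{185}{157} - \left(-19238 + 1355\right) = - \frac{185}{157} - -17883 = - \frac{185}{157} + 17883 = \frac{2807446}{157}$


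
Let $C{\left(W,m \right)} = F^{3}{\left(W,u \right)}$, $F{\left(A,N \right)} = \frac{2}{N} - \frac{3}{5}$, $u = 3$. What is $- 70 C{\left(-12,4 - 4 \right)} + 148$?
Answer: $\frac{99886}{675} \approx 147.98$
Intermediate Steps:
$F{\left(A,N \right)} = - \frac{3}{5} + \frac{2}{N}$ ($F{\left(A,N \right)} = \frac{2}{N} - \frac{3}{5} = - \frac{3}{5} + \frac{2}{N}$)
$C{\left(W,m \right)} = \frac{1}{3375}$ ($C{\left(W,m \right)} = \left(- \frac{3}{5} + \frac{2}{3}\right)^{3} = \left(\frac{1}{15}\right)^{3} = \frac{1}{3375}$)
$- 70 C{\left(-12,4 - 4 \right)} + 148 = \left(-70\right) \frac{1}{3375} + 148 = - \frac{14}{675} + 148 = \frac{99886}{675}$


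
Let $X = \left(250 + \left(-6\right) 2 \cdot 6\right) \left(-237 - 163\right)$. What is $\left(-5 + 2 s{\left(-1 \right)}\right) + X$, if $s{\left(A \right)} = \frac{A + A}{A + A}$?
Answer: $-71203$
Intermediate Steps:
$s{\left(A \right)} = 1$ ($s{\left(A \right)} = \frac{2 A}{2 A} = 2 A \frac{1}{2 A} = 1$)
$X = -71200$ ($X = \left(250 - 72\right) \left(-400\right) = 178 \left(-400\right) = -71200$)
$\left(-5 + 2 s{\left(-1 \right)}\right) + X = \left(-5 + 2 \cdot 1\right) - 71200 = \left(-5 + 2\right) - 71200 = -3 - 71200 = -71203$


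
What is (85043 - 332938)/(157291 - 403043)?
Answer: 247895/245752 ≈ 1.0087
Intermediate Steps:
(85043 - 332938)/(157291 - 403043) = -247895/(-245752) = -247895*(-1/245752) = 247895/245752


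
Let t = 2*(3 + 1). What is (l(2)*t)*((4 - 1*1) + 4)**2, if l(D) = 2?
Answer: 784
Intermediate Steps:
t = 8 (t = 2*4 = 8)
(l(2)*t)*((4 - 1*1) + 4)**2 = (2*8)*((4 - 1*1) + 4)**2 = 16*((4 - 1) + 4)**2 = 16*(3 + 4)**2 = 16*7**2 = 16*49 = 784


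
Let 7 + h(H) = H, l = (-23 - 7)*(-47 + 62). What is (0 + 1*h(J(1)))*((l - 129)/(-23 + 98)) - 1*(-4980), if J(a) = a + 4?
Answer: 124886/25 ≈ 4995.4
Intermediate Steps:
J(a) = 4 + a
l = -450 (l = -30*15 = -450)
h(H) = -7 + H
(0 + 1*h(J(1)))*((l - 129)/(-23 + 98)) - 1*(-4980) = (0 + 1*(-7 + (4 + 1)))*((-450 - 129)/(-23 + 98)) - 1*(-4980) = (0 + 1*(-7 + 5))*(-579/75) + 4980 = (0 + 1*(-2))*(-579*1/75) + 4980 = (0 - 2)*(-193/25) + 4980 = -2*(-193/25) + 4980 = 386/25 + 4980 = 124886/25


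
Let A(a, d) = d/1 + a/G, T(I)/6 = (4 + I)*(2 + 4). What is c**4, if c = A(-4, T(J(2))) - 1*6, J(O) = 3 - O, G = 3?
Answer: 71997768976/81 ≈ 8.8886e+8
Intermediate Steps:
T(I) = 144 + 36*I (T(I) = 6*((4 + I)*(2 + 4)) = 6*((4 + I)*6) = 6*(24 + 6*I) = 144 + 36*I)
A(a, d) = d + a/3 (A(a, d) = d/1 + a/3 = d*1 + a*(1/3) = d + a/3)
c = 518/3 (c = ((144 + 36*(3 - 1*2)) + (1/3)*(-4)) - 1*6 = ((144 + 36*(3 - 2)) - 4/3) - 6 = ((144 + 36*1) - 4/3) - 6 = ((144 + 36) - 4/3) - 6 = (180 - 4/3) - 6 = 536/3 - 6 = 518/3 ≈ 172.67)
c**4 = (518/3)**4 = 71997768976/81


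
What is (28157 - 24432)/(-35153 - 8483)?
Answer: -3725/43636 ≈ -0.085365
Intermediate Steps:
(28157 - 24432)/(-35153 - 8483) = 3725/(-43636) = 3725*(-1/43636) = -3725/43636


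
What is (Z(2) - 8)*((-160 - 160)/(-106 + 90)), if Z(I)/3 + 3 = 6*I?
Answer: 380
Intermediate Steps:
Z(I) = -9 + 18*I (Z(I) = -9 + 3*(6*I) = -9 + 18*I)
(Z(2) - 8)*((-160 - 160)/(-106 + 90)) = ((-9 + 18*2) - 8)*((-160 - 160)/(-106 + 90)) = ((-9 + 36) - 8)*(-320/(-16)) = (27 - 8)*(-320*(-1/16)) = 19*20 = 380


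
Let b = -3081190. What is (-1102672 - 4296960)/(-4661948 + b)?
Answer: 72968/104637 ≈ 0.69734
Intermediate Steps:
(-1102672 - 4296960)/(-4661948 + b) = (-1102672 - 4296960)/(-4661948 - 3081190) = -5399632/(-7743138) = -5399632*(-1/7743138) = 72968/104637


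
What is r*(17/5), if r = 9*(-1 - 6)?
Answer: -1071/5 ≈ -214.20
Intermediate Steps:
r = -63 (r = 9*(-7) = -63)
r*(17/5) = -1071/5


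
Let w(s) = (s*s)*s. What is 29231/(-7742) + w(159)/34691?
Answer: 30106302197/268577722 ≈ 112.10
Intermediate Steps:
w(s) = s**3 (w(s) = s**2*s = s**3)
29231/(-7742) + w(159)/34691 = 29231/(-7742) + 159**3/34691 = 29231*(-1/7742) + 4019679*(1/34691) = -29231/7742 + 4019679/34691 = 30106302197/268577722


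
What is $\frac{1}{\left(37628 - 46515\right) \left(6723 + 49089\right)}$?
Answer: $- \frac{1}{496001244} \approx -2.0161 \cdot 10^{-9}$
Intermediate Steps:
$\frac{1}{\left(37628 - 46515\right) \left(6723 + 49089\right)} = \frac{1}{\left(-8887\right) 55812} = \frac{1}{-496001244} = - \frac{1}{496001244}$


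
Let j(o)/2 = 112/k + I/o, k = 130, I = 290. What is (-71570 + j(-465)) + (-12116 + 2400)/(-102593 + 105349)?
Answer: -22930931507/320385 ≈ -71573.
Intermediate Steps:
j(o) = 112/65 + 580/o (j(o) = 2*(112/130 + 290/o) = 2*(112*(1/130) + 290/o) = 2*(56/65 + 290/o) = 112/65 + 580/o)
(-71570 + j(-465)) + (-12116 + 2400)/(-102593 + 105349) = (-71570 + (112/65 + 580/(-465))) + (-12116 + 2400)/(-102593 + 105349) = (-71570 + (112/65 + 580*(-1/465))) - 9716/2756 = (-71570 + (112/65 - 116/93)) - 9716*1/2756 = (-71570 + 2876/6045) - 2429/689 = -432637774/6045 - 2429/689 = -22930931507/320385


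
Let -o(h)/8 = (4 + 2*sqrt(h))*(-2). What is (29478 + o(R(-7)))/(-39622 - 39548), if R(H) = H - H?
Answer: -14771/39585 ≈ -0.37315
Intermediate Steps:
R(H) = 0
o(h) = 64 + 32*sqrt(h) (o(h) = -8*(4 + 2*sqrt(h))*(-2) = -8*(-8 - 4*sqrt(h)) = 64 + 32*sqrt(h))
(29478 + o(R(-7)))/(-39622 - 39548) = (29478 + (64 + 32*sqrt(0)))/(-39622 - 39548) = (29478 + (64 + 32*0))/(-79170) = (29478 + (64 + 0))*(-1/79170) = (29478 + 64)*(-1/79170) = 29542*(-1/79170) = -14771/39585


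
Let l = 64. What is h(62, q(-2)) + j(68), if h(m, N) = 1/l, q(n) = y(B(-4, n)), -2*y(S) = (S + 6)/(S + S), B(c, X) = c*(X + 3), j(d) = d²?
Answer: 295937/64 ≈ 4624.0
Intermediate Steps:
B(c, X) = c*(3 + X)
y(S) = -(6 + S)/(4*S) (y(S) = -(S + 6)/(2*(S + S)) = -(6 + S)/(2*(2*S)) = -(6 + S)*1/(2*S)/2 = -(6 + S)/(4*S))
q(n) = (6 + 4*n)/(4*(-12 - 4*n)) (q(n) = (-6 - (-4)*(3 + n))/(4*((-4*(3 + n)))) = (-6 - (-12 - 4*n))/(4*(-12 - 4*n)) = (-6 + (12 + 4*n))/(4*(-12 - 4*n)) = (6 + 4*n)/(4*(-12 - 4*n)))
h(m, N) = 1/64
h(62, q(-2)) + j(68) = 1/64 + 68² = 1/64 + 4624 = 295937/64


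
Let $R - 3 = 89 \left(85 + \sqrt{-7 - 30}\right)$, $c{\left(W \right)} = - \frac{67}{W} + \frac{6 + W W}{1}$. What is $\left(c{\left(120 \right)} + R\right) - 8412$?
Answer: $\frac{1627373}{120} + 89 i \sqrt{37} \approx 13561.0 + 541.37 i$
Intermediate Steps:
$c{\left(W \right)} = 6 + W^{2} - \frac{67}{W}$ ($c{\left(W \right)} = - \frac{67}{W} + \left(6 + W^{2}\right) 1 = - \frac{67}{W} + \left(6 + W^{2}\right) = 6 + W^{2} - \frac{67}{W}$)
$R = 7568 + 89 i \sqrt{37}$ ($R = 3 + 89 \left(85 + \sqrt{-7 - 30}\right) = 3 + 89 \left(85 + \sqrt{-37}\right) = 3 + 89 \left(85 + i \sqrt{37}\right) = 3 + \left(7565 + 89 i \sqrt{37}\right) = 7568 + 89 i \sqrt{37} \approx 7568.0 + 541.37 i$)
$\left(c{\left(120 \right)} + R\right) - 8412 = \left(\left(6 + 120^{2} - \frac{67}{120}\right) + \left(7568 + 89 i \sqrt{37}\right)\right) - 8412 = \left(\left(6 + 14400 - \frac{67}{120}\right) + \left(7568 + 89 i \sqrt{37}\right)\right) - 8412 = \left(\frac{1728653}{120} + \left(7568 + 89 i \sqrt{37}\right)\right) - 8412 = \left(\frac{2636813}{120} + 89 i \sqrt{37}\right) - 8412 = \frac{1627373}{120} + 89 i \sqrt{37}$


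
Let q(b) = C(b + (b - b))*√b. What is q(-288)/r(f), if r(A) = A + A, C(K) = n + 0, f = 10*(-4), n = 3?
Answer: -9*I*√2/20 ≈ -0.6364*I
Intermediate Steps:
f = -40
C(K) = 3 (C(K) = 3 + 0 = 3)
q(b) = 3*√b
r(A) = 2*A
q(-288)/r(f) = (3*√(-288))/((2*(-40))) = (3*(12*I*√2))/(-80) = (36*I*√2)*(-1/80) = -9*I*√2/20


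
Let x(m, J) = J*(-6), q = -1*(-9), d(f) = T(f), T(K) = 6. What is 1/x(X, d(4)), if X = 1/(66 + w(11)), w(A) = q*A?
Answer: -1/36 ≈ -0.027778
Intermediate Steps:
d(f) = 6
q = 9
w(A) = 9*A
X = 1/165 (X = 1/(66 + 9*11) = 1/(66 + 99) = 1/165 ≈ 0.0060606)
x(m, J) = -6*J
1/x(X, d(4)) = 1/(-6*6) = 1/(-36) = -1/36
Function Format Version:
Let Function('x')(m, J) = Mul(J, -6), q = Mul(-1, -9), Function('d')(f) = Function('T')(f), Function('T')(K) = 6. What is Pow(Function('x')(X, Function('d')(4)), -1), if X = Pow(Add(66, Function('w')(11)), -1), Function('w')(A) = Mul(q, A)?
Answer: Rational(-1, 36) ≈ -0.027778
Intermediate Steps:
Function('d')(f) = 6
q = 9
Function('w')(A) = Mul(9, A)
X = Rational(1, 165) (X = Pow(Add(66, Mul(9, 11)), -1) = Pow(Add(66, 99), -1) = Pow(165, -1) = Rational(1, 165) ≈ 0.0060606)
Function('x')(m, J) = Mul(-6, J)
Pow(Function('x')(X, Function('d')(4)), -1) = Pow(Mul(-6, 6), -1) = Pow(-36, -1) = Rational(-1, 36)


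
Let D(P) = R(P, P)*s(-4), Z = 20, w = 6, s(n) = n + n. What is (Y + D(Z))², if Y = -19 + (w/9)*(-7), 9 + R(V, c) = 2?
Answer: 9409/9 ≈ 1045.4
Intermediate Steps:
s(n) = 2*n
R(V, c) = -7 (R(V, c) = -9 + 2 = -7)
D(P) = 56 (D(P) = -14*(-4) = -7*(-8) = 56)
Y = -71/3 (Y = -19 + (6/9)*(-7) = -19 + (6*(⅑))*(-7) = -19 + (⅔)*(-7) = -19 - 14/3 = -71/3 ≈ -23.667)
(Y + D(Z))² = (-71/3 + 56)² = (97/3)² = 9409/9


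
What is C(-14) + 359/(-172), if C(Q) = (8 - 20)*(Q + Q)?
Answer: 57433/172 ≈ 333.91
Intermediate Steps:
C(Q) = -24*Q
C(-14) + 359/(-172) = -24*(-14) + 359/(-172) = 336 + 359*(-1/172) = 336 - 359/172 = 57433/172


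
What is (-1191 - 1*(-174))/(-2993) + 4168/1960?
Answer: 1808518/733285 ≈ 2.4663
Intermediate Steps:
(-1191 - 1*(-174))/(-2993) + 4168/1960 = (-1191 + 174)*(-1/2993) + 4168*(1/1960) = -1017*(-1/2993) + 521/245 = 1017/2993 + 521/245 = 1808518/733285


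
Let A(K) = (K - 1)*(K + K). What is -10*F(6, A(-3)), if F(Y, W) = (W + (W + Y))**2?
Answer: -29160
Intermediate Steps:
A(K) = 2*K*(-1 + K) (A(K) = (-1 + K)*(2*K) = 2*K*(-1 + K))
F(Y, W) = (Y + 2*W)**2
-10*F(6, A(-3)) = -10*(6 + 2*(2*(-3)*(-1 - 3)))**2 = -10*(6 + 2*(2*(-3)*(-4)))**2 = -10*(6 + 2*24)**2 = -10*(6 + 48)**2 = -10*54**2 = -10*2916 = -29160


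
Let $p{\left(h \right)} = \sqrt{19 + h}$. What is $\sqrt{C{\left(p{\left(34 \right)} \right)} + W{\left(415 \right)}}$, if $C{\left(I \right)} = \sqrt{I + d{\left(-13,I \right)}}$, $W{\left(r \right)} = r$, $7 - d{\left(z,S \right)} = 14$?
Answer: $\sqrt{415 + \sqrt{-7 + \sqrt{53}}} \approx 20.385$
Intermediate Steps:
$d{\left(z,S \right)} = -7$ ($d{\left(z,S \right)} = 7 - 14 = -7$)
$C{\left(I \right)} = \sqrt{-7 + I}$ ($C{\left(I \right)} = \sqrt{I - 7} = \sqrt{-7 + I}$)
$\sqrt{C{\left(p{\left(34 \right)} \right)} + W{\left(415 \right)}} = \sqrt{\sqrt{-7 + \sqrt{19 + 34}} + 415} = \sqrt{\sqrt{-7 + \sqrt{53}} + 415} = \sqrt{415 + \sqrt{-7 + \sqrt{53}}}$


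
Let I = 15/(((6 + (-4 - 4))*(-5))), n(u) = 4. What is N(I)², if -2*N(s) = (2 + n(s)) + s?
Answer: 225/16 ≈ 14.063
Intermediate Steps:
I = 3/2 (I = 15/(((6 - 8)*(-5))) = 15/((-2*(-5))) = 15/10 = 15*(⅒) = 3/2 ≈ 1.5000)
N(s) = -3 - s/2 (N(s) = -((2 + 4) + s)/2 = -(6 + s)/2 = -3 - s/2)
N(I)² = (-3 - ½*3/2)² = (-3 - ¾)² = (-15/4)² = 225/16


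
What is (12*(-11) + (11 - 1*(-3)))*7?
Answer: -826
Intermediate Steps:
(12*(-11) + (11 - 1*(-3)))*7 = (-132 + (11 + 3))*7 = (-132 + 14)*7 = -118*7 = -826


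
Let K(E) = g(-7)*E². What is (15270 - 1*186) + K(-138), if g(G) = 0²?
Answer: 15084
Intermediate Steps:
g(G) = 0
K(E) = 0 (K(E) = 0*E² = 0)
(15270 - 1*186) + K(-138) = (15270 - 1*186) + 0 = (15270 - 186) + 0 = 15084 + 0 = 15084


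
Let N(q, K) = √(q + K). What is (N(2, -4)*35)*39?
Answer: 1365*I*√2 ≈ 1930.4*I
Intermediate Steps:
N(q, K) = √(K + q)
(N(2, -4)*35)*39 = (√(-4 + 2)*35)*39 = (√(-2)*35)*39 = ((I*√2)*35)*39 = (35*I*√2)*39 = 1365*I*√2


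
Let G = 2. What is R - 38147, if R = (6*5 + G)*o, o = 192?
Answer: -32003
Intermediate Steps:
R = 6144 (R = (6*5 + 2)*192 = (30 + 2)*192 = 32*192 = 6144)
R - 38147 = 6144 - 38147 = -32003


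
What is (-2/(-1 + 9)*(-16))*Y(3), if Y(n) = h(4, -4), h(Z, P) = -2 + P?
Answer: -24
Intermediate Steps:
Y(n) = -6 (Y(n) = -2 - 4 = -6)
(-2/(-1 + 9)*(-16))*Y(3) = (-2/(-1 + 9)*(-16))*(-6) = (-2/8*(-16))*(-6) = (-2*⅛*(-16))*(-6) = -¼*(-16)*(-6) = 4*(-6) = -24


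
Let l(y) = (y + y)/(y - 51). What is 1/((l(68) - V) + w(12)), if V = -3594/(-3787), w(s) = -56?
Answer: -3787/185370 ≈ -0.020429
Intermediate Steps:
V = 3594/3787 (V = -3594*(-1/3787) = 3594/3787 ≈ 0.94904)
l(y) = 2*y/(-51 + y) (l(y) = (2*y)/(-51 + y) = 2*y/(-51 + y))
1/((l(68) - V) + w(12)) = 1/((2*68/(-51 + 68) - 1*3594/3787) - 56) = 1/((2*68/17 - 3594/3787) - 56) = 1/((2*68*(1/17) - 3594/3787) - 56) = 1/((8 - 3594/3787) - 56) = 1/(26702/3787 - 56) = 1/(-185370/3787) = -3787/185370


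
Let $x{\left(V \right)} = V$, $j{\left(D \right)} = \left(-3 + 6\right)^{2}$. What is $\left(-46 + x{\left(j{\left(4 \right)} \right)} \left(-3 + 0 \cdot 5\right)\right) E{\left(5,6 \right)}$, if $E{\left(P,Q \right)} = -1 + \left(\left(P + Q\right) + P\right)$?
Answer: $-1095$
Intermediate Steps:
$j{\left(D \right)} = 9$ ($j{\left(D \right)} = 3^{2} = 9$)
$E{\left(P,Q \right)} = -1 + Q + 2 P$ ($E{\left(P,Q \right)} = -1 + \left(Q + 2 P\right) = -1 + Q + 2 P$)
$\left(-46 + x{\left(j{\left(4 \right)} \right)} \left(-3 + 0 \cdot 5\right)\right) E{\left(5,6 \right)} = \left(-46 + 9 \left(-3 + 0 \cdot 5\right)\right) \left(-1 + 6 + 2 \cdot 5\right) = \left(-46 + 9 \left(-3 + 0\right)\right) \left(-1 + 6 + 10\right) = \left(-46 + 9 \left(-3\right)\right) 15 = \left(-46 - 27\right) 15 = \left(-73\right) 15 = -1095$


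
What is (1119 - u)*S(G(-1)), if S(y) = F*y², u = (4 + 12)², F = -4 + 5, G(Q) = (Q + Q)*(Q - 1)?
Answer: 13808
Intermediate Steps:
G(Q) = 2*Q*(-1 + Q) (G(Q) = (2*Q)*(-1 + Q) = 2*Q*(-1 + Q))
F = 1
u = 256 (u = 16² = 256)
S(y) = y² (S(y) = 1*y² = y²)
(1119 - u)*S(G(-1)) = (1119 - 1*256)*(2*(-1)*(-1 - 1))² = (1119 - 256)*(2*(-1)*(-2))² = 863*4² = 863*16 = 13808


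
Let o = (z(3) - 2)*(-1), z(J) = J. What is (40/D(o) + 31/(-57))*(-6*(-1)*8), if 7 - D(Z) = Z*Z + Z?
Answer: 33008/133 ≈ 248.18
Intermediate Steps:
o = -1 (o = (3 - 2)*(-1) = 1*(-1) = -1)
D(Z) = 7 - Z - Z² (D(Z) = 7 - (Z*Z + Z) = 7 - (Z² + Z) = 7 - (Z + Z²) = 7 + (-Z - Z²) = 7 - Z - Z²)
(40/D(o) + 31/(-57))*(-6*(-1)*8) = (40/(7 - 1*(-1) - 1*(-1)²) + 31/(-57))*(-6*(-1)*8) = (40/(7 + 1 - 1*1) + 31*(-1/57))*(6*8) = (40/(7 + 1 - 1) - 31/57)*48 = (40/7 - 31/57)*48 = (2063/399)*48 = 33008/133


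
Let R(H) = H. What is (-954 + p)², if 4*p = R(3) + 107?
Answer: 3433609/4 ≈ 8.5840e+5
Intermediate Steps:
p = 55/2 (p = (3 + 107)/4 = (¼)*110 = 55/2 ≈ 27.500)
(-954 + p)² = (-954 + 55/2)² = (-1853/2)² = 3433609/4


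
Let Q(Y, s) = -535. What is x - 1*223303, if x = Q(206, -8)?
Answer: -223838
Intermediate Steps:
x = -535
x - 1*223303 = -535 - 1*223303 = -535 - 223303 = -223838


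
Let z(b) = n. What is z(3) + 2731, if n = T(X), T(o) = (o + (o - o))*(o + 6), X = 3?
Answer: 2758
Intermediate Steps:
T(o) = o*(6 + o) (T(o) = (o + 0)*(6 + o) = o*(6 + o))
n = 27 (n = 3*(6 + 3) = 3*9 = 27)
z(b) = 27
z(3) + 2731 = 27 + 2731 = 2758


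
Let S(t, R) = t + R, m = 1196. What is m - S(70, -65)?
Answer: 1191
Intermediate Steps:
S(t, R) = R + t
m - S(70, -65) = 1196 - (-65 + 70) = 1196 - 1*5 = 1196 - 5 = 1191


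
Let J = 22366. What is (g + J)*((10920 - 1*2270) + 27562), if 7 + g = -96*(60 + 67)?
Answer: 368167404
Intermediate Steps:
g = -12199 (g = -7 - 96*(60 + 67) = -7 - 96*127 = -7 - 12192 = -12199)
(g + J)*((10920 - 1*2270) + 27562) = (-12199 + 22366)*((10920 - 1*2270) + 27562) = 10167*((10920 - 2270) + 27562) = 10167*(8650 + 27562) = 10167*36212 = 368167404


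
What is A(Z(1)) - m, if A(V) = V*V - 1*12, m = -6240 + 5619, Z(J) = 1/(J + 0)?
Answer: 610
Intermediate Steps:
Z(J) = 1/J
m = -621
A(V) = -12 + V**2 (A(V) = V**2 - 12 = -12 + V**2)
A(Z(1)) - m = (-12 + (1/1)**2) - 1*(-621) = (-12 + 1**2) + 621 = (-12 + 1) + 621 = -11 + 621 = 610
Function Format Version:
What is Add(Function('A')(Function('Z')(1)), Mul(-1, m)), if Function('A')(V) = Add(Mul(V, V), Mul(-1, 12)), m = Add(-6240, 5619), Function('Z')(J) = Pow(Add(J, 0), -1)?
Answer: 610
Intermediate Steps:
Function('Z')(J) = Pow(J, -1)
m = -621
Function('A')(V) = Add(-12, Pow(V, 2)) (Function('A')(V) = Add(Pow(V, 2), -12) = Add(-12, Pow(V, 2)))
Add(Function('A')(Function('Z')(1)), Mul(-1, m)) = Add(Add(-12, Pow(Pow(1, -1), 2)), Mul(-1, -621)) = Add(Add(-12, Pow(1, 2)), 621) = Add(Add(-12, 1), 621) = Add(-11, 621) = 610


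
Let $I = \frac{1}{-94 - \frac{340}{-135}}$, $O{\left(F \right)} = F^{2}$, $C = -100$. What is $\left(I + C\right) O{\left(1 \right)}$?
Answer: $- \frac{247027}{2470} \approx -100.01$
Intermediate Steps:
$I = - \frac{27}{2470}$ ($I = \frac{1}{-94 - - \frac{68}{27}} = \frac{1}{-94 + \frac{68}{27}} = \frac{1}{- \frac{2470}{27}} = - \frac{27}{2470} \approx -0.010931$)
$\left(I + C\right) O{\left(1 \right)} = \left(- \frac{27}{2470} - 100\right) 1^{2} = \left(- \frac{247027}{2470}\right) 1 = - \frac{247027}{2470}$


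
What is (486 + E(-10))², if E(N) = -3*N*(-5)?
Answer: 112896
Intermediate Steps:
E(N) = 15*N
(486 + E(-10))² = (486 + 15*(-10))² = (486 - 150)² = 336² = 112896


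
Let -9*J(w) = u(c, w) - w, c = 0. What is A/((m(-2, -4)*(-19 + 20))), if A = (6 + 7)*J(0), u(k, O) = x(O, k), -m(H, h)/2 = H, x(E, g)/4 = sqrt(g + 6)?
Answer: -13*sqrt(6)/9 ≈ -3.5382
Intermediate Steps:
x(E, g) = 4*sqrt(6 + g) (x(E, g) = 4*sqrt(g + 6) = 4*sqrt(6 + g))
m(H, h) = -2*H
u(k, O) = 4*sqrt(6 + k)
J(w) = -4*sqrt(6)/9 + w/9 (J(w) = -(4*sqrt(6 + 0) - w)/9 = -(4*sqrt(6) - w)/9 = -(-w + 4*sqrt(6))/9 = -4*sqrt(6)/9 + w/9)
A = -52*sqrt(6)/9 (A = (6 + 7)*(-4*sqrt(6)/9 + (1/9)*0) = 13*(-4*sqrt(6)/9 + 0) = 13*(-4*sqrt(6)/9) = -52*sqrt(6)/9 ≈ -14.153)
A/((m(-2, -4)*(-19 + 20))) = (-52*sqrt(6)/9)/(((-2*(-2))*(-19 + 20))) = (-52*sqrt(6)/9)/((4*1)) = -52*sqrt(6)/9/4 = -52*sqrt(6)/9*(1/4) = -13*sqrt(6)/9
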